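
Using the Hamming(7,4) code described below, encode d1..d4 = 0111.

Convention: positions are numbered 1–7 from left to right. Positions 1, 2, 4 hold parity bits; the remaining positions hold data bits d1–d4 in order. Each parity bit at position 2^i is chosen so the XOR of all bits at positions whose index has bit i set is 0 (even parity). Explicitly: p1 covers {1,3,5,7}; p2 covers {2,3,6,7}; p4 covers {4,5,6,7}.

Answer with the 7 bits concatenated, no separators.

0001111

Place data at non-parity positions: p1 p2 0 p4 1 1 1
p1 (pos 1,3,5,7): XOR of data positions = 0⊕1⊕1 = 0
p2 (pos 2,3,6,7): XOR of data positions = 0⊕1⊕1 = 0
p4 (pos 4,5,6,7): XOR of data positions = 1⊕1⊕1 = 1
Codeword: 0001111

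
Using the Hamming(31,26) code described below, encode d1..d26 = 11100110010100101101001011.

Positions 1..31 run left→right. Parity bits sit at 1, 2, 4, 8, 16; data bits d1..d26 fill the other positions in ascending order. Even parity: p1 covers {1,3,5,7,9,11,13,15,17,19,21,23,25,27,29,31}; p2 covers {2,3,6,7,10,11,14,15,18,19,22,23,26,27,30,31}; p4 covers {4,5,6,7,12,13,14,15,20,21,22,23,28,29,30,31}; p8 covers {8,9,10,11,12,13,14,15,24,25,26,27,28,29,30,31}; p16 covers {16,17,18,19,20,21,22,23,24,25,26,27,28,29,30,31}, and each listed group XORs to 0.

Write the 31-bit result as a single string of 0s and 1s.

1111110101100100100101101001011

Place data at non-parity positions: p1 p2 1 p4 1 1 0 p8 0 1 1 0 0 1 0 p16 1 0 0 1 0 1 1 0 1 0 0 1 0 1 1
p1 (pos 1,3,5,7,9,11,13,15,17,19,21,23,25,27,29,31): XOR of data positions = 1⊕1⊕0⊕0⊕1⊕0⊕0⊕1⊕0⊕0⊕1⊕1⊕0⊕0⊕1 = 1
p2 (pos 2,3,6,7,10,11,14,15,18,19,22,23,26,27,30,31): XOR of data positions = 1⊕1⊕0⊕1⊕1⊕1⊕0⊕0⊕0⊕1⊕1⊕0⊕0⊕1⊕1 = 1
p4 (pos 4,5,6,7,12,13,14,15,20,21,22,23,28,29,30,31): XOR of data positions = 1⊕1⊕0⊕0⊕0⊕1⊕0⊕1⊕0⊕1⊕1⊕1⊕0⊕1⊕1 = 1
p8 (pos 8,9,10,11,12,13,14,15,24,25,26,27,28,29,30,31): XOR of data positions = 0⊕1⊕1⊕0⊕0⊕1⊕0⊕0⊕1⊕0⊕0⊕1⊕0⊕1⊕1 = 1
p16 (pos 16,17,18,19,20,21,22,23,24,25,26,27,28,29,30,31): XOR of data positions = 1⊕0⊕0⊕1⊕0⊕1⊕1⊕0⊕1⊕0⊕0⊕1⊕0⊕1⊕1 = 0
Codeword: 1111110101100100100101101001011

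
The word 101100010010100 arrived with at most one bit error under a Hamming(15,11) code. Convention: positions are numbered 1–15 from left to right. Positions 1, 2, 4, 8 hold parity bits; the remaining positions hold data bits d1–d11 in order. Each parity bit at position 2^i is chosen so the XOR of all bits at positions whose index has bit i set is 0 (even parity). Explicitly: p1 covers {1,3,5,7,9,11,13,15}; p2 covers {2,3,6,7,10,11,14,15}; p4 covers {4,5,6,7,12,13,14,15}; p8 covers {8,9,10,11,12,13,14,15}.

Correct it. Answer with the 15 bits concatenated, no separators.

101100000010100

s1 (pos 1,3,5,7,9,11,13,15): 1⊕1⊕0⊕0⊕0⊕1⊕1⊕0 = 0
s2 (pos 2,3,6,7,10,11,14,15): 0⊕1⊕0⊕0⊕0⊕1⊕0⊕0 = 0
s4 (pos 4,5,6,7,12,13,14,15): 1⊕0⊕0⊕0⊕0⊕1⊕0⊕0 = 0
s8 (pos 8,9,10,11,12,13,14,15): 1⊕0⊕0⊕1⊕0⊕1⊕0⊕0 = 1
Syndrome s8…s1 = 1000 → error at position 8.
Flip position 8: 101100010010100 → 101100000010100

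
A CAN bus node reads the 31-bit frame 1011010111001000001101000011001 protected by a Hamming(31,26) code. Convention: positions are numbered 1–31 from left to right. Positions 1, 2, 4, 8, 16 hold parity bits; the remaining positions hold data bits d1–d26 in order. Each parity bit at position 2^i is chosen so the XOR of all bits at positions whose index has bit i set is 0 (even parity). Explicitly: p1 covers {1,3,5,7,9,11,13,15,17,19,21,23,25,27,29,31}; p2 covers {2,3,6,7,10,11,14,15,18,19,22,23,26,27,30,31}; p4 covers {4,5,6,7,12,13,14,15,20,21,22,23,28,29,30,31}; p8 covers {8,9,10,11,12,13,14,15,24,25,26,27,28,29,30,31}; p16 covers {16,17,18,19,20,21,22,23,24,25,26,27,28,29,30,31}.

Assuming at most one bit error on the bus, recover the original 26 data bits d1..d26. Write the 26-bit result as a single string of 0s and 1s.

s1 (pos 1,3,5,7,9,11,13,15,17,19,21,23,25,27,29,31): 1⊕1⊕0⊕0⊕1⊕0⊕1⊕0⊕0⊕1⊕0⊕0⊕0⊕1⊕0⊕1 = 1
s2 (pos 2,3,6,7,10,11,14,15,18,19,22,23,26,27,30,31): 0⊕1⊕1⊕0⊕1⊕0⊕0⊕0⊕0⊕1⊕1⊕0⊕0⊕1⊕0⊕1 = 1
s4 (pos 4,5,6,7,12,13,14,15,20,21,22,23,28,29,30,31): 1⊕0⊕1⊕0⊕0⊕1⊕0⊕0⊕1⊕0⊕1⊕0⊕1⊕0⊕0⊕1 = 1
s8 (pos 8,9,10,11,12,13,14,15,24,25,26,27,28,29,30,31): 1⊕1⊕1⊕0⊕0⊕1⊕0⊕0⊕0⊕0⊕0⊕1⊕1⊕0⊕0⊕1 = 1
s16 (pos 16,17,18,19,20,21,22,23,24,25,26,27,28,29,30,31): 0⊕0⊕0⊕1⊕1⊕0⊕1⊕0⊕0⊕0⊕0⊕1⊕1⊕0⊕0⊕1 = 0
Syndrome s16…s1 = 01111 → error at position 15.
Flip position 15: 1011010111001000001101000011001 → 1011010111001010001101000011001
Read data bits from positions 3,5,6,7,9,10,11,12,13,14,15,17,18,19,20,21,22,23,24,25,26,27,28,29,30,31: 10101100101001101000011001

10101100101001101000011001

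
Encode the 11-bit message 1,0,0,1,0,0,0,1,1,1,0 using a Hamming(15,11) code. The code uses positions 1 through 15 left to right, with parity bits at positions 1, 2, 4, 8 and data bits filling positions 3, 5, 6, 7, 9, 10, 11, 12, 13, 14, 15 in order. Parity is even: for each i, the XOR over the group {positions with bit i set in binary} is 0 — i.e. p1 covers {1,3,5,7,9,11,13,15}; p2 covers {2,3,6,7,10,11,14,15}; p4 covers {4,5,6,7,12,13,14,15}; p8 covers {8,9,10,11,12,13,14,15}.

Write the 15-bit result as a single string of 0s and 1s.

Place data at non-parity positions: p1 p2 1 p4 0 0 1 p8 0 0 0 1 1 1 0
p1 (pos 1,3,5,7,9,11,13,15): XOR of data positions = 1⊕0⊕1⊕0⊕0⊕1⊕0 = 1
p2 (pos 2,3,6,7,10,11,14,15): XOR of data positions = 1⊕0⊕1⊕0⊕0⊕1⊕0 = 1
p4 (pos 4,5,6,7,12,13,14,15): XOR of data positions = 0⊕0⊕1⊕1⊕1⊕1⊕0 = 0
p8 (pos 8,9,10,11,12,13,14,15): XOR of data positions = 0⊕0⊕0⊕1⊕1⊕1⊕0 = 1
Codeword: 111000110001110

111000110001110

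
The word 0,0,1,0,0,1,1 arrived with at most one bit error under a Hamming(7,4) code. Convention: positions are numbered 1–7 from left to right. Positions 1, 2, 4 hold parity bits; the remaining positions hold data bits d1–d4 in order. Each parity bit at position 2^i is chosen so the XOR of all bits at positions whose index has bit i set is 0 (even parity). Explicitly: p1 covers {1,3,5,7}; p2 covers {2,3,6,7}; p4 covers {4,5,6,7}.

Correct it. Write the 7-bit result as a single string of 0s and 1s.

0110011

s1 (pos 1,3,5,7): 0⊕1⊕0⊕1 = 0
s2 (pos 2,3,6,7): 0⊕1⊕1⊕1 = 1
s4 (pos 4,5,6,7): 0⊕0⊕1⊕1 = 0
Syndrome s4…s1 = 010 → error at position 2.
Flip position 2: 0010011 → 0110011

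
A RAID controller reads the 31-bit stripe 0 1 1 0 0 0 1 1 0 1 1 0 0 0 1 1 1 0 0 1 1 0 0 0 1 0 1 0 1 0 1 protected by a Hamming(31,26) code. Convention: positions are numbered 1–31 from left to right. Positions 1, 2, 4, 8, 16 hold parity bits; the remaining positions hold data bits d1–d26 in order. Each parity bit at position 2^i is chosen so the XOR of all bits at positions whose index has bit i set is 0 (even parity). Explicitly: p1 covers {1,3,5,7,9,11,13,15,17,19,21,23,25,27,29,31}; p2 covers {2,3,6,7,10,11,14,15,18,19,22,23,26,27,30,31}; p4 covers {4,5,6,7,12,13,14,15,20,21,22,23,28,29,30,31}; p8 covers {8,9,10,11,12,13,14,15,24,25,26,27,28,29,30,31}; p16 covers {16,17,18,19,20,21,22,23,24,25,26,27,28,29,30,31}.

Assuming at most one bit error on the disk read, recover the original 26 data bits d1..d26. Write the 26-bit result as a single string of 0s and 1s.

s1 (pos 1,3,5,7,9,11,13,15,17,19,21,23,25,27,29,31): 0⊕1⊕0⊕1⊕0⊕1⊕0⊕1⊕1⊕0⊕1⊕0⊕1⊕1⊕1⊕1 = 0
s2 (pos 2,3,6,7,10,11,14,15,18,19,22,23,26,27,30,31): 1⊕1⊕0⊕1⊕1⊕1⊕0⊕1⊕0⊕0⊕0⊕0⊕0⊕1⊕0⊕1 = 0
s4 (pos 4,5,6,7,12,13,14,15,20,21,22,23,28,29,30,31): 0⊕0⊕0⊕1⊕0⊕0⊕0⊕1⊕1⊕1⊕0⊕0⊕0⊕1⊕0⊕1 = 0
s8 (pos 8,9,10,11,12,13,14,15,24,25,26,27,28,29,30,31): 1⊕0⊕1⊕1⊕0⊕0⊕0⊕1⊕0⊕1⊕0⊕1⊕0⊕1⊕0⊕1 = 0
s16 (pos 16,17,18,19,20,21,22,23,24,25,26,27,28,29,30,31): 1⊕1⊕0⊕0⊕1⊕1⊕0⊕0⊕0⊕1⊕0⊕1⊕0⊕1⊕0⊕1 = 0
Syndrome s16…s1 = 00000 → no error.
Read data bits from positions 3,5,6,7,9,10,11,12,13,14,15,17,18,19,20,21,22,23,24,25,26,27,28,29,30,31: 10010110001100110001010101

10010110001100110001010101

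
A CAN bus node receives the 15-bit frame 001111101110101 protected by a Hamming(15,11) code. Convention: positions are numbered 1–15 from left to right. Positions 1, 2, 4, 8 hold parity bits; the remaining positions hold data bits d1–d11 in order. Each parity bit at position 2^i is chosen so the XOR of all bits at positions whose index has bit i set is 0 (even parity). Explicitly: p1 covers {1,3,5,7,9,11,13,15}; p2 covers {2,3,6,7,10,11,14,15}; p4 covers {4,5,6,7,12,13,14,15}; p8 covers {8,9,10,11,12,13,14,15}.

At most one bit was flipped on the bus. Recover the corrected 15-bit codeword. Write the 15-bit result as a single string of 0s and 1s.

s1 (pos 1,3,5,7,9,11,13,15): 0⊕1⊕1⊕1⊕1⊕1⊕1⊕1 = 1
s2 (pos 2,3,6,7,10,11,14,15): 0⊕1⊕1⊕1⊕1⊕1⊕0⊕1 = 0
s4 (pos 4,5,6,7,12,13,14,15): 1⊕1⊕1⊕1⊕0⊕1⊕0⊕1 = 0
s8 (pos 8,9,10,11,12,13,14,15): 0⊕1⊕1⊕1⊕0⊕1⊕0⊕1 = 1
Syndrome s8…s1 = 1001 → error at position 9.
Flip position 9: 001111101110101 → 001111100110101

001111100110101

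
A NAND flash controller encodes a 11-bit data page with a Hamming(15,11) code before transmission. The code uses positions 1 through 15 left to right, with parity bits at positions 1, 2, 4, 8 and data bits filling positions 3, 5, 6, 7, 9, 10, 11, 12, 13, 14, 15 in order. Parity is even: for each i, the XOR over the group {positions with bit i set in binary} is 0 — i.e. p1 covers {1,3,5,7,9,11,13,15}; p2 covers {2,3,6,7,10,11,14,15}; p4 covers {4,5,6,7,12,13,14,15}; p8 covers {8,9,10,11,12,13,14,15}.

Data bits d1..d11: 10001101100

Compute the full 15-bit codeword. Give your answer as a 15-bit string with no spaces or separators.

101000001101100

Place data at non-parity positions: p1 p2 1 p4 0 0 0 p8 1 1 0 1 1 0 0
p1 (pos 1,3,5,7,9,11,13,15): XOR of data positions = 1⊕0⊕0⊕1⊕0⊕1⊕0 = 1
p2 (pos 2,3,6,7,10,11,14,15): XOR of data positions = 1⊕0⊕0⊕1⊕0⊕0⊕0 = 0
p4 (pos 4,5,6,7,12,13,14,15): XOR of data positions = 0⊕0⊕0⊕1⊕1⊕0⊕0 = 0
p8 (pos 8,9,10,11,12,13,14,15): XOR of data positions = 1⊕1⊕0⊕1⊕1⊕0⊕0 = 0
Codeword: 101000001101100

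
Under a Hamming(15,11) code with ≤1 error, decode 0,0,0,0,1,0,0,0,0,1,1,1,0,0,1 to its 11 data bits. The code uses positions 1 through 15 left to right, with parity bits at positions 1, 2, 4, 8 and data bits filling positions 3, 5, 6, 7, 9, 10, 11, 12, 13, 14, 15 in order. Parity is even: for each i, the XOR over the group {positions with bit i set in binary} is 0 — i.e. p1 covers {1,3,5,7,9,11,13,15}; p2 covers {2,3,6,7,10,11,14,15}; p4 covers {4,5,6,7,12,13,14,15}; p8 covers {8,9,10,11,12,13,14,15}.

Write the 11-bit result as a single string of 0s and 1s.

01010111001

s1 (pos 1,3,5,7,9,11,13,15): 0⊕0⊕1⊕0⊕0⊕1⊕0⊕1 = 1
s2 (pos 2,3,6,7,10,11,14,15): 0⊕0⊕0⊕0⊕1⊕1⊕0⊕1 = 1
s4 (pos 4,5,6,7,12,13,14,15): 0⊕1⊕0⊕0⊕1⊕0⊕0⊕1 = 1
s8 (pos 8,9,10,11,12,13,14,15): 0⊕0⊕1⊕1⊕1⊕0⊕0⊕1 = 0
Syndrome s8…s1 = 0111 → error at position 7.
Flip position 7: 000010000111001 → 000010100111001
Read data bits from positions 3,5,6,7,9,10,11,12,13,14,15: 01010111001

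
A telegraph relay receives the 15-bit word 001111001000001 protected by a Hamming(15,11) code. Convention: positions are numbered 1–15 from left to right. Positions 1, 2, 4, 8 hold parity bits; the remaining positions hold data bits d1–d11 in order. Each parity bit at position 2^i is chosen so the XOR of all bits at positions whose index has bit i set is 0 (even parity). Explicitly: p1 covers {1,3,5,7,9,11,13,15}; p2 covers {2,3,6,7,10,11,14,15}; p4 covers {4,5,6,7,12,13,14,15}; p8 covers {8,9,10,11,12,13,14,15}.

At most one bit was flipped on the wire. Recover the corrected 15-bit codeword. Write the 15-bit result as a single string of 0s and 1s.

011111001000001

s1 (pos 1,3,5,7,9,11,13,15): 0⊕1⊕1⊕0⊕1⊕0⊕0⊕1 = 0
s2 (pos 2,3,6,7,10,11,14,15): 0⊕1⊕1⊕0⊕0⊕0⊕0⊕1 = 1
s4 (pos 4,5,6,7,12,13,14,15): 1⊕1⊕1⊕0⊕0⊕0⊕0⊕1 = 0
s8 (pos 8,9,10,11,12,13,14,15): 0⊕1⊕0⊕0⊕0⊕0⊕0⊕1 = 0
Syndrome s8…s1 = 0010 → error at position 2.
Flip position 2: 001111001000001 → 011111001000001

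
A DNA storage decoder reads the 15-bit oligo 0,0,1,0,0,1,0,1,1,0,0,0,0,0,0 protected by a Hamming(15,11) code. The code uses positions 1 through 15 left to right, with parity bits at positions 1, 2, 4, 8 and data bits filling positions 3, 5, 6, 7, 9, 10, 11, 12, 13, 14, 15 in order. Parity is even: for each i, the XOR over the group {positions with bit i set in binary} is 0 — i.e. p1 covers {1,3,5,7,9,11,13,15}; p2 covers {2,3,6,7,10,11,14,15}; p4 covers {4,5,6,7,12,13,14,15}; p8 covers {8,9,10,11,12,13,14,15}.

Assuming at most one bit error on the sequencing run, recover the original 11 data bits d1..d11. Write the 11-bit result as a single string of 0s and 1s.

s1 (pos 1,3,5,7,9,11,13,15): 0⊕1⊕0⊕0⊕1⊕0⊕0⊕0 = 0
s2 (pos 2,3,6,7,10,11,14,15): 0⊕1⊕1⊕0⊕0⊕0⊕0⊕0 = 0
s4 (pos 4,5,6,7,12,13,14,15): 0⊕0⊕1⊕0⊕0⊕0⊕0⊕0 = 1
s8 (pos 8,9,10,11,12,13,14,15): 1⊕1⊕0⊕0⊕0⊕0⊕0⊕0 = 0
Syndrome s8…s1 = 0100 → error at position 4.
Flip position 4: 001001011000000 → 001101011000000
Read data bits from positions 3,5,6,7,9,10,11,12,13,14,15: 10101000000

10101000000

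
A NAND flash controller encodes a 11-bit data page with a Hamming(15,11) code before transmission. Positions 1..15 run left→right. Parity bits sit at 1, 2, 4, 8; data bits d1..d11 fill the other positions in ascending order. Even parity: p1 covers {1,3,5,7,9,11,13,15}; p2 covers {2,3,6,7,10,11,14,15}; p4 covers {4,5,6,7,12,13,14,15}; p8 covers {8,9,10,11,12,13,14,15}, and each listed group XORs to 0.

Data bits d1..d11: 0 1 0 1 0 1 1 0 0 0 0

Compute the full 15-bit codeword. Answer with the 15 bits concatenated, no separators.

110010100110000

Place data at non-parity positions: p1 p2 0 p4 1 0 1 p8 0 1 1 0 0 0 0
p1 (pos 1,3,5,7,9,11,13,15): XOR of data positions = 0⊕1⊕1⊕0⊕1⊕0⊕0 = 1
p2 (pos 2,3,6,7,10,11,14,15): XOR of data positions = 0⊕0⊕1⊕1⊕1⊕0⊕0 = 1
p4 (pos 4,5,6,7,12,13,14,15): XOR of data positions = 1⊕0⊕1⊕0⊕0⊕0⊕0 = 0
p8 (pos 8,9,10,11,12,13,14,15): XOR of data positions = 0⊕1⊕1⊕0⊕0⊕0⊕0 = 0
Codeword: 110010100110000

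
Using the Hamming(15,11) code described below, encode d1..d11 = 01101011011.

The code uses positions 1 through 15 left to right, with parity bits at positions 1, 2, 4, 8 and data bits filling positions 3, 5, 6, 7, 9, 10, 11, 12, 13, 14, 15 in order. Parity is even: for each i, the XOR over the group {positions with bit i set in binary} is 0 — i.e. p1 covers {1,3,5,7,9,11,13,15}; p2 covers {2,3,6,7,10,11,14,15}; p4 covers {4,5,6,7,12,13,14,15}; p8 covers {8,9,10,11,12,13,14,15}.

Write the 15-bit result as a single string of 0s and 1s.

000111011011011

Place data at non-parity positions: p1 p2 0 p4 1 1 0 p8 1 0 1 1 0 1 1
p1 (pos 1,3,5,7,9,11,13,15): XOR of data positions = 0⊕1⊕0⊕1⊕1⊕0⊕1 = 0
p2 (pos 2,3,6,7,10,11,14,15): XOR of data positions = 0⊕1⊕0⊕0⊕1⊕1⊕1 = 0
p4 (pos 4,5,6,7,12,13,14,15): XOR of data positions = 1⊕1⊕0⊕1⊕0⊕1⊕1 = 1
p8 (pos 8,9,10,11,12,13,14,15): XOR of data positions = 1⊕0⊕1⊕1⊕0⊕1⊕1 = 1
Codeword: 000111011011011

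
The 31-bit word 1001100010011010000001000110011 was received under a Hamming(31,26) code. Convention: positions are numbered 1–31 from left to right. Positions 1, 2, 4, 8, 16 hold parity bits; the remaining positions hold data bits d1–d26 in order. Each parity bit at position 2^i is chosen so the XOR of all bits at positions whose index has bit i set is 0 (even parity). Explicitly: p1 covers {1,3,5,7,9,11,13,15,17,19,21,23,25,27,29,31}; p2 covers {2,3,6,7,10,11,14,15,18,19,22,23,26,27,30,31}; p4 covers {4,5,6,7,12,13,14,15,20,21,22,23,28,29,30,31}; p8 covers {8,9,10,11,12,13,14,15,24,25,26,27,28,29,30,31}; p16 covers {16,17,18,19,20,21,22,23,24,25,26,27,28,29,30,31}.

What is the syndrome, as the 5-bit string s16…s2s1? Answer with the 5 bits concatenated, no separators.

10001

s1 (pos 1,3,5,7,9,11,13,15,17,19,21,23,25,27,29,31): 1⊕0⊕1⊕0⊕1⊕0⊕1⊕1⊕0⊕0⊕0⊕0⊕0⊕1⊕0⊕1 = 1
s2 (pos 2,3,6,7,10,11,14,15,18,19,22,23,26,27,30,31): 0⊕0⊕0⊕0⊕0⊕0⊕0⊕1⊕0⊕0⊕1⊕0⊕1⊕1⊕1⊕1 = 0
s4 (pos 4,5,6,7,12,13,14,15,20,21,22,23,28,29,30,31): 1⊕1⊕0⊕0⊕1⊕1⊕0⊕1⊕0⊕0⊕1⊕0⊕0⊕0⊕1⊕1 = 0
s8 (pos 8,9,10,11,12,13,14,15,24,25,26,27,28,29,30,31): 0⊕1⊕0⊕0⊕1⊕1⊕0⊕1⊕0⊕0⊕1⊕1⊕0⊕0⊕1⊕1 = 0
s16 (pos 16,17,18,19,20,21,22,23,24,25,26,27,28,29,30,31): 0⊕0⊕0⊕0⊕0⊕0⊕1⊕0⊕0⊕0⊕1⊕1⊕0⊕0⊕1⊕1 = 1
Syndrome s16…s1 = 10001 → error at position 17.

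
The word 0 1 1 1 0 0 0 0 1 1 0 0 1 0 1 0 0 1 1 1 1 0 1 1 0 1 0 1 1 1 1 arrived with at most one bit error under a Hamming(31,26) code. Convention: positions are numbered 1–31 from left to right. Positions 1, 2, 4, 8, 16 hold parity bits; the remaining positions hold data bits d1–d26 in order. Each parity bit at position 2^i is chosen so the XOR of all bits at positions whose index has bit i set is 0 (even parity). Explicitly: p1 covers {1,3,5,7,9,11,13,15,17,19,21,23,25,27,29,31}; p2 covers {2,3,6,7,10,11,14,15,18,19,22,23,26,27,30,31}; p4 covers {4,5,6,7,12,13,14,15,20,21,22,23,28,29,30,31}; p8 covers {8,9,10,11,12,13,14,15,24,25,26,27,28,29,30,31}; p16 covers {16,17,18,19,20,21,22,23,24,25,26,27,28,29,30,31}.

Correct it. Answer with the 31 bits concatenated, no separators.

s1 (pos 1,3,5,7,9,11,13,15,17,19,21,23,25,27,29,31): 0⊕1⊕0⊕0⊕1⊕0⊕1⊕1⊕0⊕1⊕1⊕1⊕0⊕0⊕1⊕1 = 1
s2 (pos 2,3,6,7,10,11,14,15,18,19,22,23,26,27,30,31): 1⊕1⊕0⊕0⊕1⊕0⊕0⊕1⊕1⊕1⊕0⊕1⊕1⊕0⊕1⊕1 = 0
s4 (pos 4,5,6,7,12,13,14,15,20,21,22,23,28,29,30,31): 1⊕0⊕0⊕0⊕0⊕1⊕0⊕1⊕1⊕1⊕0⊕1⊕1⊕1⊕1⊕1 = 0
s8 (pos 8,9,10,11,12,13,14,15,24,25,26,27,28,29,30,31): 0⊕1⊕1⊕0⊕0⊕1⊕0⊕1⊕1⊕0⊕1⊕0⊕1⊕1⊕1⊕1 = 0
s16 (pos 16,17,18,19,20,21,22,23,24,25,26,27,28,29,30,31): 0⊕0⊕1⊕1⊕1⊕1⊕0⊕1⊕1⊕0⊕1⊕0⊕1⊕1⊕1⊕1 = 1
Syndrome s16…s1 = 10001 → error at position 17.
Flip position 17: 0111000011001010011110110101111 → 0111000011001010111110110101111

0111000011001010111110110101111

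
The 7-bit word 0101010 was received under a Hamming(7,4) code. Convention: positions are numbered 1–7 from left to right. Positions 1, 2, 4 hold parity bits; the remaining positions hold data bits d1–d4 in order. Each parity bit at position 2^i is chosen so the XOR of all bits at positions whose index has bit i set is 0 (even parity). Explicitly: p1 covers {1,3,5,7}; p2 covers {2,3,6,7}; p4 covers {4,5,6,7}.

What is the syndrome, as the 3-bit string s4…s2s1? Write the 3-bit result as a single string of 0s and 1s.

s1 (pos 1,3,5,7): 0⊕0⊕0⊕0 = 0
s2 (pos 2,3,6,7): 1⊕0⊕1⊕0 = 0
s4 (pos 4,5,6,7): 1⊕0⊕1⊕0 = 0
Syndrome s4…s1 = 000 → no error.

000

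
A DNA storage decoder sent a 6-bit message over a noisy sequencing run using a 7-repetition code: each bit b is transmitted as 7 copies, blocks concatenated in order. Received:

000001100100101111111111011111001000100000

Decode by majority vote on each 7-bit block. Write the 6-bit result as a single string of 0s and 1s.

Block 1 (0000011): 2 ones → 0
Block 2 (0010010): 2 ones → 0
Block 3 (1111111): 7 ones → 1
Block 4 (1110111): 6 ones → 1
Block 5 (1100100): 3 ones → 0
Block 6 (0100000): 1 one → 0

001100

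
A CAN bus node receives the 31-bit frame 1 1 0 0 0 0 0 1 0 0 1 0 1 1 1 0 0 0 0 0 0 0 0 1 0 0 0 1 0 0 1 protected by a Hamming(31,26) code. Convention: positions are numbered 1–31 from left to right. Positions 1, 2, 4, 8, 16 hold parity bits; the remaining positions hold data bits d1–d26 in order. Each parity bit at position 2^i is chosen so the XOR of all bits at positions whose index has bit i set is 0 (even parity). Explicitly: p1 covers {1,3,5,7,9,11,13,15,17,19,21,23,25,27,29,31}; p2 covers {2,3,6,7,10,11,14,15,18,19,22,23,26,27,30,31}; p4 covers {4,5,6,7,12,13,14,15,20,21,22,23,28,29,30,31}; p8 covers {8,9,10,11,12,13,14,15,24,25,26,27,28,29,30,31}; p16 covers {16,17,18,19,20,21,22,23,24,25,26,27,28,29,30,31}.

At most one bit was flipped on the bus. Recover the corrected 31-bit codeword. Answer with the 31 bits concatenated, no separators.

s1 (pos 1,3,5,7,9,11,13,15,17,19,21,23,25,27,29,31): 1⊕0⊕0⊕0⊕0⊕1⊕1⊕1⊕0⊕0⊕0⊕0⊕0⊕0⊕0⊕1 = 1
s2 (pos 2,3,6,7,10,11,14,15,18,19,22,23,26,27,30,31): 1⊕0⊕0⊕0⊕0⊕1⊕1⊕1⊕0⊕0⊕0⊕0⊕0⊕0⊕0⊕1 = 1
s4 (pos 4,5,6,7,12,13,14,15,20,21,22,23,28,29,30,31): 0⊕0⊕0⊕0⊕0⊕1⊕1⊕1⊕0⊕0⊕0⊕0⊕1⊕0⊕0⊕1 = 1
s8 (pos 8,9,10,11,12,13,14,15,24,25,26,27,28,29,30,31): 1⊕0⊕0⊕1⊕0⊕1⊕1⊕1⊕1⊕0⊕0⊕0⊕1⊕0⊕0⊕1 = 0
s16 (pos 16,17,18,19,20,21,22,23,24,25,26,27,28,29,30,31): 0⊕0⊕0⊕0⊕0⊕0⊕0⊕0⊕1⊕0⊕0⊕0⊕1⊕0⊕0⊕1 = 1
Syndrome s16…s1 = 10111 → error at position 23.
Flip position 23: 1100000100101110000000010001001 → 1100000100101110000000110001001

1100000100101110000000110001001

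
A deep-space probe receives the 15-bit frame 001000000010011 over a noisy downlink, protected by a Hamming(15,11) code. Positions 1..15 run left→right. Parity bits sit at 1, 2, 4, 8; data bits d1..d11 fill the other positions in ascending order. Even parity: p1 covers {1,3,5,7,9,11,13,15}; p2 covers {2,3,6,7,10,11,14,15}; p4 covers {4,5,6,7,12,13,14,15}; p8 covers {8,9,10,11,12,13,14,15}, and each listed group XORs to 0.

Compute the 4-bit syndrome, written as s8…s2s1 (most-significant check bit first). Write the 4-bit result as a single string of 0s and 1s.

1001

s1 (pos 1,3,5,7,9,11,13,15): 0⊕1⊕0⊕0⊕0⊕1⊕0⊕1 = 1
s2 (pos 2,3,6,7,10,11,14,15): 0⊕1⊕0⊕0⊕0⊕1⊕1⊕1 = 0
s4 (pos 4,5,6,7,12,13,14,15): 0⊕0⊕0⊕0⊕0⊕0⊕1⊕1 = 0
s8 (pos 8,9,10,11,12,13,14,15): 0⊕0⊕0⊕1⊕0⊕0⊕1⊕1 = 1
Syndrome s8…s1 = 1001 → error at position 9.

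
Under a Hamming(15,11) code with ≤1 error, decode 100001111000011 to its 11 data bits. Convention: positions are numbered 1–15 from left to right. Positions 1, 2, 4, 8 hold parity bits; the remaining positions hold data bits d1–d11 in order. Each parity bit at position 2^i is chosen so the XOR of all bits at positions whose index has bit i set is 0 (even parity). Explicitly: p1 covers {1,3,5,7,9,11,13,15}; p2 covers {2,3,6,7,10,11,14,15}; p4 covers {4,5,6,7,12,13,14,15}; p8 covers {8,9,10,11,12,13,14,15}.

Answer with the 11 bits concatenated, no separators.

00111000011

s1 (pos 1,3,5,7,9,11,13,15): 1⊕0⊕0⊕1⊕1⊕0⊕0⊕1 = 0
s2 (pos 2,3,6,7,10,11,14,15): 0⊕0⊕1⊕1⊕0⊕0⊕1⊕1 = 0
s4 (pos 4,5,6,7,12,13,14,15): 0⊕0⊕1⊕1⊕0⊕0⊕1⊕1 = 0
s8 (pos 8,9,10,11,12,13,14,15): 1⊕1⊕0⊕0⊕0⊕0⊕1⊕1 = 0
Syndrome s8…s1 = 0000 → no error.
Read data bits from positions 3,5,6,7,9,10,11,12,13,14,15: 00111000011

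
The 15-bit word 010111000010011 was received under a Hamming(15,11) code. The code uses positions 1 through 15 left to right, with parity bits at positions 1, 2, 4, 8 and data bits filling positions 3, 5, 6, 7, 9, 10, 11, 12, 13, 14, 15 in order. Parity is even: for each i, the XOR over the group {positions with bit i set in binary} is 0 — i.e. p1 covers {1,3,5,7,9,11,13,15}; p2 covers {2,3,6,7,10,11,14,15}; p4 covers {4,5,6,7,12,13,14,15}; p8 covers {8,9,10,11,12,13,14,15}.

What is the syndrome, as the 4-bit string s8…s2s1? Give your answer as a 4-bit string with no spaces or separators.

1111

s1 (pos 1,3,5,7,9,11,13,15): 0⊕0⊕1⊕0⊕0⊕1⊕0⊕1 = 1
s2 (pos 2,3,6,7,10,11,14,15): 1⊕0⊕1⊕0⊕0⊕1⊕1⊕1 = 1
s4 (pos 4,5,6,7,12,13,14,15): 1⊕1⊕1⊕0⊕0⊕0⊕1⊕1 = 1
s8 (pos 8,9,10,11,12,13,14,15): 0⊕0⊕0⊕1⊕0⊕0⊕1⊕1 = 1
Syndrome s8…s1 = 1111 → error at position 15.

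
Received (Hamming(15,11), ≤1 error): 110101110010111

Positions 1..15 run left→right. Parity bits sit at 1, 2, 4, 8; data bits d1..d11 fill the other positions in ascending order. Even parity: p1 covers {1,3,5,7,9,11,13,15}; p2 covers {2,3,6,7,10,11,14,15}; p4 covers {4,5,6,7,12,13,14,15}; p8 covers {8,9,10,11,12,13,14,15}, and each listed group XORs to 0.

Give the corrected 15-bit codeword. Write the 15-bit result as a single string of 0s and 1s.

s1 (pos 1,3,5,7,9,11,13,15): 1⊕0⊕0⊕1⊕0⊕1⊕1⊕1 = 1
s2 (pos 2,3,6,7,10,11,14,15): 1⊕0⊕1⊕1⊕0⊕1⊕1⊕1 = 0
s4 (pos 4,5,6,7,12,13,14,15): 1⊕0⊕1⊕1⊕0⊕1⊕1⊕1 = 0
s8 (pos 8,9,10,11,12,13,14,15): 1⊕0⊕0⊕1⊕0⊕1⊕1⊕1 = 1
Syndrome s8…s1 = 1001 → error at position 9.
Flip position 9: 110101110010111 → 110101111010111

110101111010111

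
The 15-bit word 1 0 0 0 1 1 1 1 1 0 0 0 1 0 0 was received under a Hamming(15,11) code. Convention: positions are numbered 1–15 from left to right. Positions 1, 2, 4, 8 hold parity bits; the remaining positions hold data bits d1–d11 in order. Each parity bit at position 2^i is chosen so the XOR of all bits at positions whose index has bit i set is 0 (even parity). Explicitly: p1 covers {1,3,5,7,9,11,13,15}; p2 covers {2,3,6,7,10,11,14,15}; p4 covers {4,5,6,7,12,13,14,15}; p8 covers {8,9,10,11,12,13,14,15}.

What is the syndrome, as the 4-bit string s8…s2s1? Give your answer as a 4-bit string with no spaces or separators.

s1 (pos 1,3,5,7,9,11,13,15): 1⊕0⊕1⊕1⊕1⊕0⊕1⊕0 = 1
s2 (pos 2,3,6,7,10,11,14,15): 0⊕0⊕1⊕1⊕0⊕0⊕0⊕0 = 0
s4 (pos 4,5,6,7,12,13,14,15): 0⊕1⊕1⊕1⊕0⊕1⊕0⊕0 = 0
s8 (pos 8,9,10,11,12,13,14,15): 1⊕1⊕0⊕0⊕0⊕1⊕0⊕0 = 1
Syndrome s8…s1 = 1001 → error at position 9.

1001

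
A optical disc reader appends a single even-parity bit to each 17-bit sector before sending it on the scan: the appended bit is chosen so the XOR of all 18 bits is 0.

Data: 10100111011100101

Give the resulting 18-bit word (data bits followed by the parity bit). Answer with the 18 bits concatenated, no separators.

101001110111001010

XOR of the 17 data bits: 1⊕0⊕1⊕0⊕0⊕1⊕1⊕1⊕0⊕1⊕1⊕1⊕0⊕0⊕1⊕0⊕1 = 0
Parity bit = 0 (so all 18 bits XOR to 0).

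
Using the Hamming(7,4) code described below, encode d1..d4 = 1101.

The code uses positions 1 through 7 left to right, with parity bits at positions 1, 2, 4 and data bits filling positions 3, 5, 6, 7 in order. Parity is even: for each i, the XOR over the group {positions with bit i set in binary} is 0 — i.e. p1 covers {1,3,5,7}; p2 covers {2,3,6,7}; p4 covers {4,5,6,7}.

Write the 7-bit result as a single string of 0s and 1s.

Place data at non-parity positions: p1 p2 1 p4 1 0 1
p1 (pos 1,3,5,7): XOR of data positions = 1⊕1⊕1 = 1
p2 (pos 2,3,6,7): XOR of data positions = 1⊕0⊕1 = 0
p4 (pos 4,5,6,7): XOR of data positions = 1⊕0⊕1 = 0
Codeword: 1010101

1010101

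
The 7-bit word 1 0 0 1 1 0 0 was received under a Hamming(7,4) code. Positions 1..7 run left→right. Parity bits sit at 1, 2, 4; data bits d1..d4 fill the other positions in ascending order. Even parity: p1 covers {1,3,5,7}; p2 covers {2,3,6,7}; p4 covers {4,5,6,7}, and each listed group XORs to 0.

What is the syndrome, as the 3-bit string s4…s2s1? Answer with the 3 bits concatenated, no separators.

000

s1 (pos 1,3,5,7): 1⊕0⊕1⊕0 = 0
s2 (pos 2,3,6,7): 0⊕0⊕0⊕0 = 0
s4 (pos 4,5,6,7): 1⊕1⊕0⊕0 = 0
Syndrome s4…s1 = 000 → no error.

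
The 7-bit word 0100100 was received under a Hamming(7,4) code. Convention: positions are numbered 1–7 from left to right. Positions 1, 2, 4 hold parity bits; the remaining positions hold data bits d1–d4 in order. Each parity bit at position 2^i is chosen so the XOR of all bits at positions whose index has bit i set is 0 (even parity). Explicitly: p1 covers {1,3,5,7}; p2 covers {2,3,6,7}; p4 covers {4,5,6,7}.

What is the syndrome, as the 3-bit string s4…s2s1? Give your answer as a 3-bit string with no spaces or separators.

111

s1 (pos 1,3,5,7): 0⊕0⊕1⊕0 = 1
s2 (pos 2,3,6,7): 1⊕0⊕0⊕0 = 1
s4 (pos 4,5,6,7): 0⊕1⊕0⊕0 = 1
Syndrome s4…s1 = 111 → error at position 7.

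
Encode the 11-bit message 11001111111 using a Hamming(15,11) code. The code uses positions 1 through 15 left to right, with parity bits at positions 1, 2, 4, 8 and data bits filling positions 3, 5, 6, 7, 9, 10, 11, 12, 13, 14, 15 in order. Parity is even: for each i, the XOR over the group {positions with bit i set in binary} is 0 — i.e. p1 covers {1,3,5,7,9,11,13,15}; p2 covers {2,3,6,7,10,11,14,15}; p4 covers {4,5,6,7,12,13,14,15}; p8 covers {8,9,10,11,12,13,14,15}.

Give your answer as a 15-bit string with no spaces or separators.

Place data at non-parity positions: p1 p2 1 p4 1 0 0 p8 1 1 1 1 1 1 1
p1 (pos 1,3,5,7,9,11,13,15): XOR of data positions = 1⊕1⊕0⊕1⊕1⊕1⊕1 = 0
p2 (pos 2,3,6,7,10,11,14,15): XOR of data positions = 1⊕0⊕0⊕1⊕1⊕1⊕1 = 1
p4 (pos 4,5,6,7,12,13,14,15): XOR of data positions = 1⊕0⊕0⊕1⊕1⊕1⊕1 = 1
p8 (pos 8,9,10,11,12,13,14,15): XOR of data positions = 1⊕1⊕1⊕1⊕1⊕1⊕1 = 1
Codeword: 011110011111111

011110011111111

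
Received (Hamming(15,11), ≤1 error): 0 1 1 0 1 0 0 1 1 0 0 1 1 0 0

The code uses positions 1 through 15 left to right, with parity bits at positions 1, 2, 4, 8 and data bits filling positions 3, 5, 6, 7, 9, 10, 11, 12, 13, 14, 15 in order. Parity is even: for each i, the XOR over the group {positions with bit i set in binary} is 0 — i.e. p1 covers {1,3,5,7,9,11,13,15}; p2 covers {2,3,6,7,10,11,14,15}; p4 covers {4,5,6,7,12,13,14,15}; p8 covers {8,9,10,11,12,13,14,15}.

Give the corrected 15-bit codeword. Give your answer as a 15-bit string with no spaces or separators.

s1 (pos 1,3,5,7,9,11,13,15): 0⊕1⊕1⊕0⊕1⊕0⊕1⊕0 = 0
s2 (pos 2,3,6,7,10,11,14,15): 1⊕1⊕0⊕0⊕0⊕0⊕0⊕0 = 0
s4 (pos 4,5,6,7,12,13,14,15): 0⊕1⊕0⊕0⊕1⊕1⊕0⊕0 = 1
s8 (pos 8,9,10,11,12,13,14,15): 1⊕1⊕0⊕0⊕1⊕1⊕0⊕0 = 0
Syndrome s8…s1 = 0100 → error at position 4.
Flip position 4: 011010011001100 → 011110011001100

011110011001100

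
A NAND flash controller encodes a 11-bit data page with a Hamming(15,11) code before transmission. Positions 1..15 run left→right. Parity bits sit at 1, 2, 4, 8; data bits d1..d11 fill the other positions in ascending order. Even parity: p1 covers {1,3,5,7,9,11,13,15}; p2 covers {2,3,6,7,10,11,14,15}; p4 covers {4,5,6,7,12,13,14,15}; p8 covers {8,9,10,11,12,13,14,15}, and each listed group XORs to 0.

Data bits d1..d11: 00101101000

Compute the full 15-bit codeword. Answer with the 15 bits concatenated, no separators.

Place data at non-parity positions: p1 p2 0 p4 0 1 0 p8 1 1 0 1 0 0 0
p1 (pos 1,3,5,7,9,11,13,15): XOR of data positions = 0⊕0⊕0⊕1⊕0⊕0⊕0 = 1
p2 (pos 2,3,6,7,10,11,14,15): XOR of data positions = 0⊕1⊕0⊕1⊕0⊕0⊕0 = 0
p4 (pos 4,5,6,7,12,13,14,15): XOR of data positions = 0⊕1⊕0⊕1⊕0⊕0⊕0 = 0
p8 (pos 8,9,10,11,12,13,14,15): XOR of data positions = 1⊕1⊕0⊕1⊕0⊕0⊕0 = 1
Codeword: 100001011101000

100001011101000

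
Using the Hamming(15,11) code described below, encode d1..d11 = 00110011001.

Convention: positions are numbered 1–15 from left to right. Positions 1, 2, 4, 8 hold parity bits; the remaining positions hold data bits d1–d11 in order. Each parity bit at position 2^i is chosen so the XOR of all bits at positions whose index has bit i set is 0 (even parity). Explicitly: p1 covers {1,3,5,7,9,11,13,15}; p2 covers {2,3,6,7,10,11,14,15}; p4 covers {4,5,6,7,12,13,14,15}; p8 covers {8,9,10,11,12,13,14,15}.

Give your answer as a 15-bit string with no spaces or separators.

Place data at non-parity positions: p1 p2 0 p4 0 1 1 p8 0 0 1 1 0 0 1
p1 (pos 1,3,5,7,9,11,13,15): XOR of data positions = 0⊕0⊕1⊕0⊕1⊕0⊕1 = 1
p2 (pos 2,3,6,7,10,11,14,15): XOR of data positions = 0⊕1⊕1⊕0⊕1⊕0⊕1 = 0
p4 (pos 4,5,6,7,12,13,14,15): XOR of data positions = 0⊕1⊕1⊕1⊕0⊕0⊕1 = 0
p8 (pos 8,9,10,11,12,13,14,15): XOR of data positions = 0⊕0⊕1⊕1⊕0⊕0⊕1 = 1
Codeword: 100001110011001

100001110011001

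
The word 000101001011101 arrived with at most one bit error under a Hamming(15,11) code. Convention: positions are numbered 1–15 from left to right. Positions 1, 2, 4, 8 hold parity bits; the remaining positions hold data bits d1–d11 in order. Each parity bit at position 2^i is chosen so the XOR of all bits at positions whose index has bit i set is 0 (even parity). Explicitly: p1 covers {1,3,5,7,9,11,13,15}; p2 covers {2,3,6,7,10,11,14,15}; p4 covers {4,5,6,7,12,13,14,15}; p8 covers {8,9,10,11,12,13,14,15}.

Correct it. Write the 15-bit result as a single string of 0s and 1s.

000101001011111

s1 (pos 1,3,5,7,9,11,13,15): 0⊕0⊕0⊕0⊕1⊕1⊕1⊕1 = 0
s2 (pos 2,3,6,7,10,11,14,15): 0⊕0⊕1⊕0⊕0⊕1⊕0⊕1 = 1
s4 (pos 4,5,6,7,12,13,14,15): 1⊕0⊕1⊕0⊕1⊕1⊕0⊕1 = 1
s8 (pos 8,9,10,11,12,13,14,15): 0⊕1⊕0⊕1⊕1⊕1⊕0⊕1 = 1
Syndrome s8…s1 = 1110 → error at position 14.
Flip position 14: 000101001011101 → 000101001011111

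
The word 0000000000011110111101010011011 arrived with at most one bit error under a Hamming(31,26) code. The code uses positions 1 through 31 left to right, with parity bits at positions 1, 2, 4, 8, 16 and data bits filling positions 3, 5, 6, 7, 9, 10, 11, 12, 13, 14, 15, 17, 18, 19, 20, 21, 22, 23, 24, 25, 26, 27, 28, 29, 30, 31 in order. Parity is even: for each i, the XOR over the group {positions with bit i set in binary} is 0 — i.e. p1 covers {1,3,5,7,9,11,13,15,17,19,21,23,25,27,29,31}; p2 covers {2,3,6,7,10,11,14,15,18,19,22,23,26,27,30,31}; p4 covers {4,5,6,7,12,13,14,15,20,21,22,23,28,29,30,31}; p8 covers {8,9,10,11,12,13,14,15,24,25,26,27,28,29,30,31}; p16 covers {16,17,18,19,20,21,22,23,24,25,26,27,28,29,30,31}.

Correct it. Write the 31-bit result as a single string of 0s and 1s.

0000000000001110111101010011011

s1 (pos 1,3,5,7,9,11,13,15,17,19,21,23,25,27,29,31): 0⊕0⊕0⊕0⊕0⊕0⊕1⊕1⊕1⊕1⊕0⊕0⊕0⊕1⊕0⊕1 = 0
s2 (pos 2,3,6,7,10,11,14,15,18,19,22,23,26,27,30,31): 0⊕0⊕0⊕0⊕0⊕0⊕1⊕1⊕1⊕1⊕1⊕0⊕0⊕1⊕1⊕1 = 0
s4 (pos 4,5,6,7,12,13,14,15,20,21,22,23,28,29,30,31): 0⊕0⊕0⊕0⊕1⊕1⊕1⊕1⊕1⊕0⊕1⊕0⊕1⊕0⊕1⊕1 = 1
s8 (pos 8,9,10,11,12,13,14,15,24,25,26,27,28,29,30,31): 0⊕0⊕0⊕0⊕1⊕1⊕1⊕1⊕1⊕0⊕0⊕1⊕1⊕0⊕1⊕1 = 1
s16 (pos 16,17,18,19,20,21,22,23,24,25,26,27,28,29,30,31): 0⊕1⊕1⊕1⊕1⊕0⊕1⊕0⊕1⊕0⊕0⊕1⊕1⊕0⊕1⊕1 = 0
Syndrome s16…s1 = 01100 → error at position 12.
Flip position 12: 0000000000011110111101010011011 → 0000000000001110111101010011011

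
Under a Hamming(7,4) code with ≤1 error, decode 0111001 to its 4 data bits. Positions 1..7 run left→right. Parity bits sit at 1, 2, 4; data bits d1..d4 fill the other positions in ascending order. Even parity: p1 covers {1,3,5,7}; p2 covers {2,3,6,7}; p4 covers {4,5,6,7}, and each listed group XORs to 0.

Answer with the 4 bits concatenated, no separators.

1001

s1 (pos 1,3,5,7): 0⊕1⊕0⊕1 = 0
s2 (pos 2,3,6,7): 1⊕1⊕0⊕1 = 1
s4 (pos 4,5,6,7): 1⊕0⊕0⊕1 = 0
Syndrome s4…s1 = 010 → error at position 2.
Flip position 2: 0111001 → 0011001
Read data bits from positions 3,5,6,7: 1001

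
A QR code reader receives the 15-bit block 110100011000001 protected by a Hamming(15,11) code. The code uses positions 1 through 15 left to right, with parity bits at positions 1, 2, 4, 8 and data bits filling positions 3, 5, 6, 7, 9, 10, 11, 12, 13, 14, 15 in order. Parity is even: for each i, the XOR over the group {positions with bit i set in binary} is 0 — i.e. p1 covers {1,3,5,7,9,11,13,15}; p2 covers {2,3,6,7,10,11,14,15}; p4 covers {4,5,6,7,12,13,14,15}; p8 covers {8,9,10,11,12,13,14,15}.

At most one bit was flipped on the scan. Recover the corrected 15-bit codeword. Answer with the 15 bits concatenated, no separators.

110100010000001

s1 (pos 1,3,5,7,9,11,13,15): 1⊕0⊕0⊕0⊕1⊕0⊕0⊕1 = 1
s2 (pos 2,3,6,7,10,11,14,15): 1⊕0⊕0⊕0⊕0⊕0⊕0⊕1 = 0
s4 (pos 4,5,6,7,12,13,14,15): 1⊕0⊕0⊕0⊕0⊕0⊕0⊕1 = 0
s8 (pos 8,9,10,11,12,13,14,15): 1⊕1⊕0⊕0⊕0⊕0⊕0⊕1 = 1
Syndrome s8…s1 = 1001 → error at position 9.
Flip position 9: 110100011000001 → 110100010000001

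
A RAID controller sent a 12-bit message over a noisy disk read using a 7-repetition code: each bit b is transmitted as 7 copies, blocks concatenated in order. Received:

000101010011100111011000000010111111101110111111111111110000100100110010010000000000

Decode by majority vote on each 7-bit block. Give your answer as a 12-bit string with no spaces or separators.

011011110000

Block 1 (0001010): 2 ones → 0
Block 2 (1001110): 4 ones → 1
Block 3 (0111011): 5 ones → 1
Block 4 (0000000): 0 ones → 0
Block 5 (1011111): 6 ones → 1
Block 6 (1101110): 5 ones → 1
Block 7 (1111111): 7 ones → 1
Block 8 (1111111): 7 ones → 1
Block 9 (0000100): 1 one → 0
Block 10 (1001100): 3 ones → 0
Block 11 (1001000): 2 ones → 0
Block 12 (0000000): 0 ones → 0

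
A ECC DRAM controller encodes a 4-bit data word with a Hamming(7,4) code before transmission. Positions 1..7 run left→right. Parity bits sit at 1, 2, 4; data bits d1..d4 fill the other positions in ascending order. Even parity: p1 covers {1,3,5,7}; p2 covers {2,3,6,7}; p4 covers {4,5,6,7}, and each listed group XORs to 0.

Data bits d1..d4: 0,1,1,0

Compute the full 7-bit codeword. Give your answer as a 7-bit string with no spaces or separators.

Place data at non-parity positions: p1 p2 0 p4 1 1 0
p1 (pos 1,3,5,7): XOR of data positions = 0⊕1⊕0 = 1
p2 (pos 2,3,6,7): XOR of data positions = 0⊕1⊕0 = 1
p4 (pos 4,5,6,7): XOR of data positions = 1⊕1⊕0 = 0
Codeword: 1100110

1100110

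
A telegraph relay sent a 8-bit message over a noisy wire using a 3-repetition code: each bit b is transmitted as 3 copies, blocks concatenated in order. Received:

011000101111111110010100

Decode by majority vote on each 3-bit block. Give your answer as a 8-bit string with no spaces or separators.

10111100

Block 1 (011): 2 ones → 1
Block 2 (000): 0 ones → 0
Block 3 (101): 2 ones → 1
Block 4 (111): 3 ones → 1
Block 5 (111): 3 ones → 1
Block 6 (110): 2 ones → 1
Block 7 (010): 1 one → 0
Block 8 (100): 1 one → 0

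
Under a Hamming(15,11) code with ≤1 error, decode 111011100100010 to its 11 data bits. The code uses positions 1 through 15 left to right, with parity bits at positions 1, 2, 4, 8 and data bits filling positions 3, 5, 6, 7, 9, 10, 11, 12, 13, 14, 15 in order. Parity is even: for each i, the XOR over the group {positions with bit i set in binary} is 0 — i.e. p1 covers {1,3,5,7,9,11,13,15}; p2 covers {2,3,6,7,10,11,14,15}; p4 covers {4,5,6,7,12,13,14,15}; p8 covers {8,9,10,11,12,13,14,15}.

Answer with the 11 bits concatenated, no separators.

s1 (pos 1,3,5,7,9,11,13,15): 1⊕1⊕1⊕1⊕0⊕0⊕0⊕0 = 0
s2 (pos 2,3,6,7,10,11,14,15): 1⊕1⊕1⊕1⊕1⊕0⊕1⊕0 = 0
s4 (pos 4,5,6,7,12,13,14,15): 0⊕1⊕1⊕1⊕0⊕0⊕1⊕0 = 0
s8 (pos 8,9,10,11,12,13,14,15): 0⊕0⊕1⊕0⊕0⊕0⊕1⊕0 = 0
Syndrome s8…s1 = 0000 → no error.
Read data bits from positions 3,5,6,7,9,10,11,12,13,14,15: 11110100010

11110100010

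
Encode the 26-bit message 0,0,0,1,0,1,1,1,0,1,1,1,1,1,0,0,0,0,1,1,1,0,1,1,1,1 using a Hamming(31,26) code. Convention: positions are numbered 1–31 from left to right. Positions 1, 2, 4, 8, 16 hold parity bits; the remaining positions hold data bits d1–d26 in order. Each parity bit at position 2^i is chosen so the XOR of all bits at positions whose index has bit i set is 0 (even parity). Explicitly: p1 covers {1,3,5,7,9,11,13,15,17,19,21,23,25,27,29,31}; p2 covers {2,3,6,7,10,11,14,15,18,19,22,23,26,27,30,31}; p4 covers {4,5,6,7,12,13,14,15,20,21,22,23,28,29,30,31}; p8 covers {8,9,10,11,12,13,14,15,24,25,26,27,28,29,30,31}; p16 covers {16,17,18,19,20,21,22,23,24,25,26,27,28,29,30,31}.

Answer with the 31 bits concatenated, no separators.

Place data at non-parity positions: p1 p2 0 p4 0 0 1 p8 0 1 1 1 0 1 1 p16 1 1 1 0 0 0 0 1 1 1 0 1 1 1 1
p1 (pos 1,3,5,7,9,11,13,15,17,19,21,23,25,27,29,31): XOR of data positions = 0⊕0⊕1⊕0⊕1⊕0⊕1⊕1⊕1⊕0⊕0⊕1⊕0⊕1⊕1 = 0
p2 (pos 2,3,6,7,10,11,14,15,18,19,22,23,26,27,30,31): XOR of data positions = 0⊕0⊕1⊕1⊕1⊕1⊕1⊕1⊕1⊕0⊕0⊕1⊕0⊕1⊕1 = 0
p4 (pos 4,5,6,7,12,13,14,15,20,21,22,23,28,29,30,31): XOR of data positions = 0⊕0⊕1⊕1⊕0⊕1⊕1⊕0⊕0⊕0⊕0⊕1⊕1⊕1⊕1 = 0
p8 (pos 8,9,10,11,12,13,14,15,24,25,26,27,28,29,30,31): XOR of data positions = 0⊕1⊕1⊕1⊕0⊕1⊕1⊕1⊕1⊕1⊕0⊕1⊕1⊕1⊕1 = 0
p16 (pos 16,17,18,19,20,21,22,23,24,25,26,27,28,29,30,31): XOR of data positions = 1⊕1⊕1⊕0⊕0⊕0⊕0⊕1⊕1⊕1⊕0⊕1⊕1⊕1⊕1 = 0
Codeword: 0000001001110110111000011101111

0000001001110110111000011101111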